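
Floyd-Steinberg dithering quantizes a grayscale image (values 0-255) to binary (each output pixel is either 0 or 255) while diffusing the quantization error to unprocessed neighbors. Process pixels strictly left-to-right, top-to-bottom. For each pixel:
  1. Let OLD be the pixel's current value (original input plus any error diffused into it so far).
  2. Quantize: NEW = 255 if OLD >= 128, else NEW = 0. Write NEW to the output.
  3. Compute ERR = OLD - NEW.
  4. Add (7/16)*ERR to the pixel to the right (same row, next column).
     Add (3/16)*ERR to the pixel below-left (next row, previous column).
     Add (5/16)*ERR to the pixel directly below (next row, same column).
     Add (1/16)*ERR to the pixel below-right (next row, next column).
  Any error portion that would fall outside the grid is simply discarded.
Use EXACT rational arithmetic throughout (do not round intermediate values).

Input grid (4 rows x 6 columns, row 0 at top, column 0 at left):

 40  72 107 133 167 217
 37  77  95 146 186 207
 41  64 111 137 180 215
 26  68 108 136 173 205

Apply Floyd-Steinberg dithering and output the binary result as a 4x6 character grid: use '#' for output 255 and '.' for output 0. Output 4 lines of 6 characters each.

(0,0): OLD=40 → NEW=0, ERR=40
(0,1): OLD=179/2 → NEW=0, ERR=179/2
(0,2): OLD=4677/32 → NEW=255, ERR=-3483/32
(0,3): OLD=43715/512 → NEW=0, ERR=43715/512
(0,4): OLD=1674069/8192 → NEW=255, ERR=-414891/8192
(0,5): OLD=25538387/131072 → NEW=255, ERR=-7884973/131072
(1,0): OLD=2121/32 → NEW=0, ERR=2121/32
(1,1): OLD=29711/256 → NEW=0, ERR=29711/256
(1,2): OLD=1092523/8192 → NEW=255, ERR=-996437/8192
(1,3): OLD=3380583/32768 → NEW=0, ERR=3380583/32768
(1,4): OLD=439071437/2097152 → NEW=255, ERR=-95702323/2097152
(1,5): OLD=5538841227/33554432 → NEW=255, ERR=-3017538933/33554432
(2,0): OLD=341909/4096 → NEW=0, ERR=341909/4096
(2,1): OLD=15482759/131072 → NEW=0, ERR=15482759/131072
(2,2): OLD=317227253/2097152 → NEW=255, ERR=-217546507/2097152
(2,3): OLD=1806861677/16777216 → NEW=0, ERR=1806861677/16777216
(2,4): OLD=108685741991/536870912 → NEW=255, ERR=-28216340569/536870912
(2,5): OLD=1383418643969/8589934592 → NEW=255, ERR=-807014676991/8589934592
(3,0): OLD=155679669/2097152 → NEW=0, ERR=155679669/2097152
(3,1): OLD=2066248833/16777216 → NEW=0, ERR=2066248833/16777216
(3,2): OLD=21077644491/134217728 → NEW=255, ERR=-13147876149/134217728
(3,3): OLD=948847513161/8589934592 → NEW=0, ERR=948847513161/8589934592
(3,4): OLD=13332816722457/68719476736 → NEW=255, ERR=-4190649845223/68719476736
(3,5): OLD=160173056105047/1099511627776 → NEW=255, ERR=-120202408977833/1099511627776
Row 0: ..#.##
Row 1: ..#.##
Row 2: ..#.##
Row 3: ..#.##

Answer: ..#.##
..#.##
..#.##
..#.##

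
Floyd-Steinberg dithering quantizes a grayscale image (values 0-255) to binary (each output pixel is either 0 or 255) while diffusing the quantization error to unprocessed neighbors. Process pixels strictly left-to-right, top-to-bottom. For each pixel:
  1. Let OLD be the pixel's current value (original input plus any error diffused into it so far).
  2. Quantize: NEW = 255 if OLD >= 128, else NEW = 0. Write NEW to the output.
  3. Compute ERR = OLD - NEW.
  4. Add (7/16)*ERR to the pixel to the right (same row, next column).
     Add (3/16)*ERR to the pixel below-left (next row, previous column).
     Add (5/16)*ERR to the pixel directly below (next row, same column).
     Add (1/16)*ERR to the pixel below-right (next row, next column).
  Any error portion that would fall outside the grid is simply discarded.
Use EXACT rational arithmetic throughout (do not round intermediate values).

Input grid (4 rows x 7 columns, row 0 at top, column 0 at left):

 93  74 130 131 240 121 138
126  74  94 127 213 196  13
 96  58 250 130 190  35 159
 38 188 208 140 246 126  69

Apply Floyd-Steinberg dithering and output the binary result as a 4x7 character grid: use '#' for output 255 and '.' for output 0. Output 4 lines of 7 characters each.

(0,0): OLD=93 → NEW=0, ERR=93
(0,1): OLD=1835/16 → NEW=0, ERR=1835/16
(0,2): OLD=46125/256 → NEW=255, ERR=-19155/256
(0,3): OLD=402491/4096 → NEW=0, ERR=402491/4096
(0,4): OLD=18546077/65536 → NEW=255, ERR=1834397/65536
(0,5): OLD=139718475/1048576 → NEW=255, ERR=-127668405/1048576
(0,6): OLD=1421576973/16777216 → NEW=0, ERR=1421576973/16777216
(1,0): OLD=45201/256 → NEW=255, ERR=-20079/256
(1,1): OLD=137847/2048 → NEW=0, ERR=137847/2048
(1,2): OLD=8235075/65536 → NEW=0, ERR=8235075/65536
(1,3): OLD=55903367/262144 → NEW=255, ERR=-10943353/262144
(1,4): OLD=3133917365/16777216 → NEW=255, ERR=-1144272715/16777216
(1,5): OLD=19562152261/134217728 → NEW=255, ERR=-14663368379/134217728
(1,6): OLD=-34204768149/2147483648 → NEW=0, ERR=-34204768149/2147483648
(2,0): OLD=2756109/32768 → NEW=0, ERR=2756109/32768
(2,1): OLD=141023455/1048576 → NEW=255, ERR=-126363425/1048576
(2,2): OLD=3907823453/16777216 → NEW=255, ERR=-370366627/16777216
(2,3): OLD=13738765493/134217728 → NEW=0, ERR=13738765493/134217728
(2,4): OLD=204414620549/1073741824 → NEW=255, ERR=-69389544571/1073741824
(2,5): OLD=-1191013463401/34359738368 → NEW=0, ERR=-1191013463401/34359738368
(2,6): OLD=72583876407441/549755813888 → NEW=255, ERR=-67603856133999/549755813888
(3,0): OLD=699421373/16777216 → NEW=0, ERR=699421373/16777216
(3,1): OLD=22776384633/134217728 → NEW=255, ERR=-11449136007/134217728
(3,2): OLD=188379879867/1073741824 → NEW=255, ERR=-85424285253/1073741824
(3,3): OLD=531222552717/4294967296 → NEW=0, ERR=531222552717/4294967296
(3,4): OLD=153830149613245/549755813888 → NEW=255, ERR=13642417071805/549755813888
(3,5): OLD=435092274003207/4398046511104 → NEW=0, ERR=435092274003207/4398046511104
(3,6): OLD=5044485297605977/70368744177664 → NEW=0, ERR=5044485297605977/70368744177664
Row 0: ..#.##.
Row 1: #..###.
Row 2: .##.#.#
Row 3: .##.#..

Answer: ..#.##.
#..###.
.##.#.#
.##.#..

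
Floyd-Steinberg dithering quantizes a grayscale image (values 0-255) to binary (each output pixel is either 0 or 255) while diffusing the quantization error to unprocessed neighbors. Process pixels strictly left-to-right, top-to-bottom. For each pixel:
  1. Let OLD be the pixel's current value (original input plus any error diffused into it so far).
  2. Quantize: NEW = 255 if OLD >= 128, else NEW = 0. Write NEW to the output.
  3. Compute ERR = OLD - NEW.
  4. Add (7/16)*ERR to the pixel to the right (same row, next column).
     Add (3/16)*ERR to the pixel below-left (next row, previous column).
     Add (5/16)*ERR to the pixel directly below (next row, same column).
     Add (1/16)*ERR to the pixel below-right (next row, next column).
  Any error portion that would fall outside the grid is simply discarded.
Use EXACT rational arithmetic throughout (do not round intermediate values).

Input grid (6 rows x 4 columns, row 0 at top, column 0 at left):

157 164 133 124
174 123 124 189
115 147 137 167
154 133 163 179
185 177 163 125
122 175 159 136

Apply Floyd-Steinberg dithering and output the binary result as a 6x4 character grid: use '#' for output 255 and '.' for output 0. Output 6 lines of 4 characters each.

Answer: #.#.
#.##
.#.#
#.##
##.#
.##.

Derivation:
(0,0): OLD=157 → NEW=255, ERR=-98
(0,1): OLD=969/8 → NEW=0, ERR=969/8
(0,2): OLD=23807/128 → NEW=255, ERR=-8833/128
(0,3): OLD=192121/2048 → NEW=0, ERR=192121/2048
(1,0): OLD=21259/128 → NEW=255, ERR=-11381/128
(1,1): OLD=105357/1024 → NEW=0, ERR=105357/1024
(1,2): OLD=5656017/32768 → NEW=255, ERR=-2699823/32768
(1,3): OLD=93300103/524288 → NEW=255, ERR=-40393337/524288
(2,0): OLD=1744991/16384 → NEW=0, ERR=1744991/16384
(2,1): OLD=107344325/524288 → NEW=255, ERR=-26349115/524288
(2,2): OLD=85196553/1048576 → NEW=0, ERR=85196553/1048576
(2,3): OLD=2907843237/16777216 → NEW=255, ERR=-1370346843/16777216
(3,0): OLD=1491996847/8388608 → NEW=255, ERR=-647098193/8388608
(3,1): OLD=14151493937/134217728 → NEW=0, ERR=14151493937/134217728
(3,2): OLD=463992388431/2147483648 → NEW=255, ERR=-83615941809/2147483648
(3,3): OLD=4862542136233/34359738368 → NEW=255, ERR=-3899191147607/34359738368
(4,0): OLD=387971101251/2147483648 → NEW=255, ERR=-159637228989/2147483648
(4,1): OLD=2839913820169/17179869184 → NEW=255, ERR=-1540952821751/17179869184
(4,2): OLD=53272791819561/549755813888 → NEW=0, ERR=53272791819561/549755813888
(4,3): OLD=1139080197601263/8796093022208 → NEW=255, ERR=-1103923523061777/8796093022208
(5,0): OLD=22526757022355/274877906944 → NEW=0, ERR=22526757022355/274877906944
(5,1): OLD=1727089670556709/8796093022208 → NEW=255, ERR=-515914050106331/8796093022208
(5,2): OLD=591467100918621/4398046511104 → NEW=255, ERR=-530034759412899/4398046511104
(5,3): OLD=7052558838348113/140737488355328 → NEW=0, ERR=7052558838348113/140737488355328
Row 0: #.#.
Row 1: #.##
Row 2: .#.#
Row 3: #.##
Row 4: ##.#
Row 5: .##.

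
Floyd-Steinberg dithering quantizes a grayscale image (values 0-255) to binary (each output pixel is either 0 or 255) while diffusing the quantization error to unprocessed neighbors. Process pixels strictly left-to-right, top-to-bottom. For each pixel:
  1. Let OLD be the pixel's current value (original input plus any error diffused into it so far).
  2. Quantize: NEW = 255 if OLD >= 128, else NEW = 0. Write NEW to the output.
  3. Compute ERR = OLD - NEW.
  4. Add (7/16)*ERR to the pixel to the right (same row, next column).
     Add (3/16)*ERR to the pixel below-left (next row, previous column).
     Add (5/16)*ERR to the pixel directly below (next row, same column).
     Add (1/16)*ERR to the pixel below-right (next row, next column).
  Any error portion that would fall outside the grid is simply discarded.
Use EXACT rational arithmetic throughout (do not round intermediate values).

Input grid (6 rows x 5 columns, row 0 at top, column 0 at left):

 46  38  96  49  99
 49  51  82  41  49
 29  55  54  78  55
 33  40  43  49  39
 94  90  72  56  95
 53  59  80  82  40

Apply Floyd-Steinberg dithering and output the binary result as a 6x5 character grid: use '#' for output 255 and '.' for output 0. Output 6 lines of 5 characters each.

Answer: ....#
..#..
...#.
.#...
....#
.#.#.

Derivation:
(0,0): OLD=46 → NEW=0, ERR=46
(0,1): OLD=465/8 → NEW=0, ERR=465/8
(0,2): OLD=15543/128 → NEW=0, ERR=15543/128
(0,3): OLD=209153/2048 → NEW=0, ERR=209153/2048
(0,4): OLD=4708103/32768 → NEW=255, ERR=-3647737/32768
(1,0): OLD=9507/128 → NEW=0, ERR=9507/128
(1,1): OLD=130357/1024 → NEW=0, ERR=130357/1024
(1,2): OLD=6501913/32768 → NEW=255, ERR=-1853927/32768
(1,3): OLD=4571589/131072 → NEW=0, ERR=4571589/131072
(1,4): OLD=75192623/2097152 → NEW=0, ERR=75192623/2097152
(2,0): OLD=1246487/16384 → NEW=0, ERR=1246487/16384
(2,1): OLD=64015789/524288 → NEW=0, ERR=64015789/524288
(2,2): OLD=874383047/8388608 → NEW=0, ERR=874383047/8388608
(2,3): OLD=18480278757/134217728 → NEW=255, ERR=-15745241883/134217728
(2,4): OLD=36637853955/2147483648 → NEW=0, ERR=36637853955/2147483648
(3,0): OLD=668309351/8388608 → NEW=0, ERR=668309351/8388608
(3,1): OLD=9214744091/67108864 → NEW=255, ERR=-7898016229/67108864
(3,2): OLD=20872529753/2147483648 → NEW=0, ERR=20872529753/2147483648
(3,3): OLD=112983894945/4294967296 → NEW=0, ERR=112983894945/4294967296
(3,4): OLD=3333477656613/68719476736 → NEW=0, ERR=3333477656613/68719476736
(4,0): OLD=103970056809/1073741824 → NEW=0, ERR=103970056809/1073741824
(4,1): OLD=3517979434921/34359738368 → NEW=0, ERR=3517979434921/34359738368
(4,2): OLD=64545906194055/549755813888 → NEW=0, ERR=64545906194055/549755813888
(4,3): OLD=1102059076742313/8796093022208 → NEW=0, ERR=1102059076742313/8796093022208
(4,4): OLD=23449291648032031/140737488355328 → NEW=255, ERR=-12438767882576609/140737488355328
(5,0): OLD=56326205530267/549755813888 → NEW=0, ERR=56326205530267/549755813888
(5,1): OLD=720780834742097/4398046511104 → NEW=255, ERR=-400721025589423/4398046511104
(5,2): OLD=15019357171265433/140737488355328 → NEW=0, ERR=15019357171265433/140737488355328
(5,3): OLD=89288814849595415/562949953421312 → NEW=255, ERR=-54263423272839145/562949953421312
(5,4): OLD=-197799569460258483/9007199254740992 → NEW=0, ERR=-197799569460258483/9007199254740992
Row 0: ....#
Row 1: ..#..
Row 2: ...#.
Row 3: .#...
Row 4: ....#
Row 5: .#.#.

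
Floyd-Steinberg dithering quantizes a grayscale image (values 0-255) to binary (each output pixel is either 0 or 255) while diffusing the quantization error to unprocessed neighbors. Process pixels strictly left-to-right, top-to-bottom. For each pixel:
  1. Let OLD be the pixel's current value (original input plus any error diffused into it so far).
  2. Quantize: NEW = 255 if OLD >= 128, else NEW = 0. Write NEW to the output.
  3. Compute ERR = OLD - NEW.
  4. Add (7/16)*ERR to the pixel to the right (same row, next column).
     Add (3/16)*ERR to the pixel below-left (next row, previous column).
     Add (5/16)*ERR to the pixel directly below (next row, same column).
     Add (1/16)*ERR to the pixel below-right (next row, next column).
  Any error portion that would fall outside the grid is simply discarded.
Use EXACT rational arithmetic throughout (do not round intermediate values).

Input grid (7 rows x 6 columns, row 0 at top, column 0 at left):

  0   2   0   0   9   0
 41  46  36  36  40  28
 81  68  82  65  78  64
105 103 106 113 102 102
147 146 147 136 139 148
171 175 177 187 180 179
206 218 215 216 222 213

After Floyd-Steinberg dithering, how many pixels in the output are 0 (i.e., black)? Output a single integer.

(0,0): OLD=0 → NEW=0, ERR=0
(0,1): OLD=2 → NEW=0, ERR=2
(0,2): OLD=7/8 → NEW=0, ERR=7/8
(0,3): OLD=49/128 → NEW=0, ERR=49/128
(0,4): OLD=18775/2048 → NEW=0, ERR=18775/2048
(0,5): OLD=131425/32768 → NEW=0, ERR=131425/32768
(1,0): OLD=331/8 → NEW=0, ERR=331/8
(1,1): OLD=4153/64 → NEW=0, ERR=4153/64
(1,2): OLD=132833/2048 → NEW=0, ERR=132833/2048
(1,3): OLD=542879/8192 → NEW=0, ERR=542879/8192
(1,4): OLD=38080951/524288 → NEW=0, ERR=38080951/524288
(1,5): OLD=516768081/8388608 → NEW=0, ERR=516768081/8388608
(2,0): OLD=108643/1024 → NEW=0, ERR=108643/1024
(2,1): OLD=4896941/32768 → NEW=255, ERR=-3458899/32768
(2,2): OLD=38046847/524288 → NEW=0, ERR=38046847/524288
(2,3): OLD=566778415/4194304 → NEW=255, ERR=-502769105/4194304
(2,4): OLD=8582903733/134217728 → NEW=0, ERR=8582903733/134217728
(2,5): OLD=248609449539/2147483648 → NEW=0, ERR=248609449539/2147483648
(3,0): OLD=62056423/524288 → NEW=0, ERR=62056423/524288
(3,1): OLD=595737711/4194304 → NEW=255, ERR=-473809809/4194304
(3,2): OLD=1683849207/33554432 → NEW=0, ERR=1683849207/33554432
(3,3): OLD=244859077251/2147483648 → NEW=0, ERR=244859077251/2147483648
(3,4): OLD=3196874859895/17179869184 → NEW=255, ERR=-1183991782025/17179869184
(3,5): OLD=30792593693497/274877906944 → NEW=0, ERR=30792593693497/274877906944
(4,0): OLD=10925830501/67108864 → NEW=255, ERR=-6186929819/67108864
(4,1): OLD=93599330237/1073741824 → NEW=0, ERR=93599330237/1073741824
(4,2): OLD=7392090519199/34359738368 → NEW=255, ERR=-1369642764641/34359738368
(4,3): OLD=79388328412179/549755813888 → NEW=255, ERR=-60799404129261/549755813888
(4,4): OLD=855061901995323/8796093022208 → NEW=0, ERR=855061901995323/8796093022208
(4,5): OLD=31135192789118525/140737488355328 → NEW=255, ERR=-4752866741490115/140737488355328
(5,0): OLD=2723601235655/17179869184 → NEW=255, ERR=-1657265406265/17179869184
(5,1): OLD=80704808219359/549755813888 → NEW=255, ERR=-59482924322081/549755813888
(5,2): OLD=448240609099265/4398046511104 → NEW=0, ERR=448240609099265/4398046511104
(5,3): OLD=29943883677733039/140737488355328 → NEW=255, ERR=-5944175852875601/140737488355328
(5,4): OLD=25143527498205007/140737488355328 → NEW=255, ERR=-10744532032403633/140737488355328
(5,5): OLD=158888549573654277/1125899906842624 → NEW=255, ERR=-128215926671214843/1125899906842624
(6,0): OLD=1368383924606205/8796093022208 → NEW=255, ERR=-874619796056835/8796093022208
(6,1): OLD=21640723709885089/140737488355328 → NEW=255, ERR=-14247335820723551/140737488355328
(6,2): OLD=105765987617016581/562949953421312 → NEW=255, ERR=-37786250505417979/562949953421312
(6,3): OLD=1490608182004478723/9007199254740992 → NEW=255, ERR=-806227627954474237/9007199254740992
(6,4): OLD=19454118612096326669/144115188075855872 → NEW=255, ERR=-17295254347246920691/144115188075855872
(6,5): OLD=277017186661029547227/2305843009213693952 → NEW=0, ERR=277017186661029547227/2305843009213693952
Output grid:
  Row 0: ......  (6 black, running=6)
  Row 1: ......  (6 black, running=12)
  Row 2: .#.#..  (4 black, running=16)
  Row 3: .#..#.  (4 black, running=20)
  Row 4: #.##.#  (2 black, running=22)
  Row 5: ##.###  (1 black, running=23)
  Row 6: #####.  (1 black, running=24)

Answer: 24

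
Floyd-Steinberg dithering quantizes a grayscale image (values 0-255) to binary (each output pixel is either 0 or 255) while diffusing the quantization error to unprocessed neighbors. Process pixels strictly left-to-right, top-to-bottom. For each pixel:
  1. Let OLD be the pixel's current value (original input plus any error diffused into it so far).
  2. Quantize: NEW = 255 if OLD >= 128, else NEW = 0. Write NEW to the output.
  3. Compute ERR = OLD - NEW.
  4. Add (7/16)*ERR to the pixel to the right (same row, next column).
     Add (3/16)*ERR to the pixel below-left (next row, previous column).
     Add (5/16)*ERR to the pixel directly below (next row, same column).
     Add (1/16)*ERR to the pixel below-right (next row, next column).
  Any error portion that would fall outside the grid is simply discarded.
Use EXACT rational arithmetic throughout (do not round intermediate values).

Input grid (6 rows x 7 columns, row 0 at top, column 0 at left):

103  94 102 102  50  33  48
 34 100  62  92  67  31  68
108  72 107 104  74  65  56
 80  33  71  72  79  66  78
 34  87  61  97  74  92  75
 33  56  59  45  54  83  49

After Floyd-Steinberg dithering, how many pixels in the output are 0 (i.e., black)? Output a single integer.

Answer: 31

Derivation:
(0,0): OLD=103 → NEW=0, ERR=103
(0,1): OLD=2225/16 → NEW=255, ERR=-1855/16
(0,2): OLD=13127/256 → NEW=0, ERR=13127/256
(0,3): OLD=509681/4096 → NEW=0, ERR=509681/4096
(0,4): OLD=6844567/65536 → NEW=0, ERR=6844567/65536
(0,5): OLD=82514977/1048576 → NEW=0, ERR=82514977/1048576
(0,6): OLD=1382911207/16777216 → NEW=0, ERR=1382911207/16777216
(1,0): OLD=11379/256 → NEW=0, ERR=11379/256
(1,1): OLD=203301/2048 → NEW=0, ERR=203301/2048
(1,2): OLD=9013769/65536 → NEW=255, ERR=-7697911/65536
(1,3): OLD=26813077/262144 → NEW=0, ERR=26813077/262144
(1,4): OLD=2800428255/16777216 → NEW=255, ERR=-1477761825/16777216
(1,5): OLD=5239653647/134217728 → NEW=0, ERR=5239653647/134217728
(1,6): OLD=248584828929/2147483648 → NEW=0, ERR=248584828929/2147483648
(2,0): OLD=4604007/32768 → NEW=255, ERR=-3751833/32768
(2,1): OLD=35319261/1048576 → NEW=0, ERR=35319261/1048576
(2,2): OLD=1852411095/16777216 → NEW=0, ERR=1852411095/16777216
(2,3): OLD=21530199519/134217728 → NEW=255, ERR=-12695321121/134217728
(2,4): OLD=20191662735/1073741824 → NEW=0, ERR=20191662735/1073741824
(2,5): OLD=3491839537157/34359738368 → NEW=0, ERR=3491839537157/34359738368
(2,6): OLD=76457339985779/549755813888 → NEW=255, ERR=-63730392555661/549755813888
(3,0): OLD=847841783/16777216 → NEW=0, ERR=847841783/16777216
(3,1): OLD=10627549099/134217728 → NEW=0, ERR=10627549099/134217728
(3,2): OLD=133697764273/1073741824 → NEW=0, ERR=133697764273/1073741824
(3,3): OLD=461037846151/4294967296 → NEW=0, ERR=461037846151/4294967296
(3,4): OLD=79705011123703/549755813888 → NEW=255, ERR=-60482721417737/549755813888
(3,5): OLD=127828603083733/4398046511104 → NEW=0, ERR=127828603083733/4398046511104
(3,6): OLD=4281302025973579/70368744177664 → NEW=0, ERR=4281302025973579/70368744177664
(4,0): OLD=138810762649/2147483648 → NEW=0, ERR=138810762649/2147483648
(4,1): OLD=5721886838341/34359738368 → NEW=255, ERR=-3039846445499/34359738368
(4,2): OLD=47433382689323/549755813888 → NEW=0, ERR=47433382689323/549755813888
(4,3): OLD=683662007285321/4398046511104 → NEW=255, ERR=-437839853046199/4398046511104
(4,4): OLD=289343902412043/35184372088832 → NEW=0, ERR=289343902412043/35184372088832
(4,5): OLD=122962012046439051/1125899906842624 → NEW=0, ERR=122962012046439051/1125899906842624
(4,6): OLD=2587042257003544125/18014398509481984 → NEW=255, ERR=-2006629362914361795/18014398509481984
(5,0): OLD=20127263533727/549755813888 → NEW=0, ERR=20127263533727/549755813888
(5,1): OLD=284060020822965/4398046511104 → NEW=0, ERR=284060020822965/4398046511104
(5,2): OLD=3167445727826691/35184372088832 → NEW=0, ERR=3167445727826691/35184372088832
(5,3): OLD=16947521038125359/281474976710656 → NEW=0, ERR=16947521038125359/281474976710656
(5,4): OLD=1750402166724954277/18014398509481984 → NEW=0, ERR=1750402166724954277/18014398509481984
(5,5): OLD=20070576670336879701/144115188075855872 → NEW=255, ERR=-16678796289006367659/144115188075855872
(5,6): OLD=-68291303546203843237/2305843009213693952 → NEW=0, ERR=-68291303546203843237/2305843009213693952
Output grid:
  Row 0: .#.....  (6 black, running=6)
  Row 1: ..#.#..  (5 black, running=11)
  Row 2: #..#..#  (4 black, running=15)
  Row 3: ....#..  (6 black, running=21)
  Row 4: .#.#..#  (4 black, running=25)
  Row 5: .....#.  (6 black, running=31)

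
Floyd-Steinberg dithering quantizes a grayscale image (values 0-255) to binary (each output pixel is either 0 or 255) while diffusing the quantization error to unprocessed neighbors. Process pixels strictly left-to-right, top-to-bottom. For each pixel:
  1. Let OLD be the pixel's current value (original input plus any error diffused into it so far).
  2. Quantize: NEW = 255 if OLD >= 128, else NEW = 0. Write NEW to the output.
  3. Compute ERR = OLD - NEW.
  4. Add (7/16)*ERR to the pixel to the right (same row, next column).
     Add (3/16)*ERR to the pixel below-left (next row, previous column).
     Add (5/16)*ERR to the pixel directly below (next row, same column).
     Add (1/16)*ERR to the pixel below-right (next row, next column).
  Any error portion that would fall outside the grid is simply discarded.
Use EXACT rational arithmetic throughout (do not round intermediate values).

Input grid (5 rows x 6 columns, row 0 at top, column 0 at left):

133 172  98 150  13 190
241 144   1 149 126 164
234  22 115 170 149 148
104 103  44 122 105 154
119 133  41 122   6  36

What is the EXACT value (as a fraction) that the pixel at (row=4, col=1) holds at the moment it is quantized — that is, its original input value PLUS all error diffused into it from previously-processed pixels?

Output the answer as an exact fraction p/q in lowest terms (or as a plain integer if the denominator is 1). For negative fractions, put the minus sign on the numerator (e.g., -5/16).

Answer: 2553979335689/17179869184

Derivation:
(0,0): OLD=133 → NEW=255, ERR=-122
(0,1): OLD=949/8 → NEW=0, ERR=949/8
(0,2): OLD=19187/128 → NEW=255, ERR=-13453/128
(0,3): OLD=213029/2048 → NEW=0, ERR=213029/2048
(0,4): OLD=1917187/32768 → NEW=0, ERR=1917187/32768
(0,5): OLD=113035029/524288 → NEW=255, ERR=-20658411/524288
(1,0): OLD=28815/128 → NEW=255, ERR=-3825/128
(1,1): OLD=144041/1024 → NEW=255, ERR=-117079/1024
(1,2): OLD=-1800547/32768 → NEW=0, ERR=-1800547/32768
(1,3): OLD=21216249/131072 → NEW=255, ERR=-12207111/131072
(1,4): OLD=861100651/8388608 → NEW=0, ERR=861100651/8388608
(1,5): OLD=26877538941/134217728 → NEW=255, ERR=-7347981699/134217728
(2,0): OLD=3329619/16384 → NEW=255, ERR=-848301/16384
(2,1): OLD=-25455359/524288 → NEW=0, ERR=-25455359/524288
(2,2): OLD=436028867/8388608 → NEW=0, ERR=436028867/8388608
(2,3): OLD=12042651115/67108864 → NEW=255, ERR=-5070109205/67108864
(2,4): OLD=283337560001/2147483648 → NEW=255, ERR=-264270770239/2147483648
(2,5): OLD=2867949117527/34359738368 → NEW=0, ERR=2867949117527/34359738368
(3,0): OLD=660320995/8388608 → NEW=0, ERR=660320995/8388608
(3,1): OLD=8642000359/67108864 → NEW=255, ERR=-8470759961/67108864
(3,2): OLD=-6539069179/536870912 → NEW=0, ERR=-6539069179/536870912
(3,3): OLD=2516387750319/34359738368 → NEW=0, ERR=2516387750319/34359738368
(3,4): OLD=30102682265487/274877906944 → NEW=0, ERR=30102682265487/274877906944
(3,5): OLD=968909244678913/4398046511104 → NEW=255, ERR=-152592615652607/4398046511104
(4,0): OLD=128775836973/1073741824 → NEW=0, ERR=128775836973/1073741824
(4,1): OLD=2553979335689/17179869184 → NEW=255, ERR=-1826887306231/17179869184
Target (4,1): original=133, with diffused error = 2553979335689/17179869184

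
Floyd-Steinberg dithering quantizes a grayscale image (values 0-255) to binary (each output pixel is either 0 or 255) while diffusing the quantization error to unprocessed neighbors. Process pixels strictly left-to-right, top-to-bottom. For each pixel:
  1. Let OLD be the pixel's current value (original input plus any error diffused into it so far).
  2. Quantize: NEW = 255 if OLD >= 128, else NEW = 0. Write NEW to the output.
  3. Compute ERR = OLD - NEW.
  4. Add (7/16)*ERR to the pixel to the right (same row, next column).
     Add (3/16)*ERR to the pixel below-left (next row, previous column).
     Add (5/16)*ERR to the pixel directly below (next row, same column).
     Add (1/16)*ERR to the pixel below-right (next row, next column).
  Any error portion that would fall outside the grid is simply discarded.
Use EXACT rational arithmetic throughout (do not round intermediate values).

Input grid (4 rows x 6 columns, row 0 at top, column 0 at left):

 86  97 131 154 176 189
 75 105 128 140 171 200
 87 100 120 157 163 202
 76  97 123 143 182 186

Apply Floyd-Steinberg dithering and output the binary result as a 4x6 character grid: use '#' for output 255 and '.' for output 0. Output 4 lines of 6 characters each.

Answer: .#.###
..#.#.
#.#.##
..#.##

Derivation:
(0,0): OLD=86 → NEW=0, ERR=86
(0,1): OLD=1077/8 → NEW=255, ERR=-963/8
(0,2): OLD=10027/128 → NEW=0, ERR=10027/128
(0,3): OLD=385581/2048 → NEW=255, ERR=-136659/2048
(0,4): OLD=4810555/32768 → NEW=255, ERR=-3545285/32768
(0,5): OLD=74273437/524288 → NEW=255, ERR=-59420003/524288
(1,0): OLD=10151/128 → NEW=0, ERR=10151/128
(1,1): OLD=125073/1024 → NEW=0, ERR=125073/1024
(1,2): OLD=6090981/32768 → NEW=255, ERR=-2264859/32768
(1,3): OLD=9636161/131072 → NEW=0, ERR=9636161/131072
(1,4): OLD=1207396963/8388608 → NEW=255, ERR=-931698077/8388608
(1,5): OLD=14660465861/134217728 → NEW=0, ERR=14660465861/134217728
(2,0): OLD=2206667/16384 → NEW=255, ERR=-1971253/16384
(2,1): OLD=40647017/524288 → NEW=0, ERR=40647017/524288
(2,2): OLD=1289644667/8388608 → NEW=255, ERR=-849450373/8388608
(2,3): OLD=7417352035/67108864 → NEW=0, ERR=7417352035/67108864
(2,4): OLD=433195743401/2147483648 → NEW=255, ERR=-114412586839/2147483648
(2,5): OLD=7074101603631/34359738368 → NEW=255, ERR=-1687631680209/34359738368
(3,0): OLD=444074779/8388608 → NEW=0, ERR=444074779/8388608
(3,1): OLD=7910885887/67108864 → NEW=0, ERR=7910885887/67108864
(3,2): OLD=90461652461/536870912 → NEW=255, ERR=-46440430099/536870912
(3,3): OLD=4239189813447/34359738368 → NEW=0, ERR=4239189813447/34359738368
(3,4): OLD=59655834537959/274877906944 → NEW=255, ERR=-10438031732761/274877906944
(3,5): OLD=662820350612265/4398046511104 → NEW=255, ERR=-458681509719255/4398046511104
Row 0: .#.###
Row 1: ..#.#.
Row 2: #.#.##
Row 3: ..#.##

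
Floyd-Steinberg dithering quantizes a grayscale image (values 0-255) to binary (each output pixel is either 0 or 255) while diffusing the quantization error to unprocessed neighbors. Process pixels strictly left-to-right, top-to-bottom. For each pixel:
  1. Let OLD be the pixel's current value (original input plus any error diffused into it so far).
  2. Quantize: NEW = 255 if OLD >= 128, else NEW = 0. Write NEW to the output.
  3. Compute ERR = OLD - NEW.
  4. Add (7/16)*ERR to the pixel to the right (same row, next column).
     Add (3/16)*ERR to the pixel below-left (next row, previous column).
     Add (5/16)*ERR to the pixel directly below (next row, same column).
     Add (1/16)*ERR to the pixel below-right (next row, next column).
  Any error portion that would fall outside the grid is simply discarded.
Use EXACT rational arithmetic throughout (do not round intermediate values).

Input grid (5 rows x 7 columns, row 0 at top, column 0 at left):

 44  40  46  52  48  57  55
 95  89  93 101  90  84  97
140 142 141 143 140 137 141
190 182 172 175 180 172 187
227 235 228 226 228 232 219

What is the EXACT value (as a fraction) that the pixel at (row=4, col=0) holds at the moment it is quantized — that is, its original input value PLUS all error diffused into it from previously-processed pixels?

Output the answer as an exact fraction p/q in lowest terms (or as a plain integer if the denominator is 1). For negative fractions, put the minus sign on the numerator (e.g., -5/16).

(0,0): OLD=44 → NEW=0, ERR=44
(0,1): OLD=237/4 → NEW=0, ERR=237/4
(0,2): OLD=4603/64 → NEW=0, ERR=4603/64
(0,3): OLD=85469/1024 → NEW=0, ERR=85469/1024
(0,4): OLD=1384715/16384 → NEW=0, ERR=1384715/16384
(0,5): OLD=24635213/262144 → NEW=0, ERR=24635213/262144
(0,6): OLD=403133211/4194304 → NEW=0, ERR=403133211/4194304
(1,0): OLD=7671/64 → NEW=0, ERR=7671/64
(1,1): OLD=90209/512 → NEW=255, ERR=-40351/512
(1,2): OLD=1644117/16384 → NEW=0, ERR=1644117/16384
(1,3): OLD=12538849/65536 → NEW=255, ERR=-4172831/65536
(1,4): OLD=467210995/4194304 → NEW=0, ERR=467210995/4194304
(1,5): OLD=6221162627/33554432 → NEW=255, ERR=-2335217533/33554432
(1,6): OLD=55008591437/536870912 → NEW=0, ERR=55008591437/536870912
(2,0): OLD=1332667/8192 → NEW=255, ERR=-756293/8192
(2,1): OLD=27076313/262144 → NEW=0, ERR=27076313/262144
(2,2): OLD=841726731/4194304 → NEW=255, ERR=-227820789/4194304
(2,3): OLD=4244521523/33554432 → NEW=0, ERR=4244521523/33554432
(2,4): OLD=57209938035/268435456 → NEW=255, ERR=-11241103245/268435456
(2,5): OLD=1057456972705/8589934592 → NEW=0, ERR=1057456972705/8589934592
(2,6): OLD=30583962874999/137438953472 → NEW=255, ERR=-4462970260361/137438953472
(3,0): OLD=757139819/4194304 → NEW=255, ERR=-312407701/4194304
(3,1): OLD=5561189999/33554432 → NEW=255, ERR=-2995190161/33554432
(3,2): OLD=39230983405/268435456 → NEW=255, ERR=-29220057875/268435456
(3,3): OLD=167138973091/1073741824 → NEW=255, ERR=-106665192029/1073741824
(3,4): OLD=21226152780139/137438953472 → NEW=255, ERR=-13820780355221/137438953472
(3,5): OLD=173469369821137/1099511627776 → NEW=255, ERR=-106906095261743/1099511627776
(3,6): OLD=2498231805565391/17592186044416 → NEW=255, ERR=-1987775635760689/17592186044416
(4,0): OLD=100387818501/536870912 → NEW=255, ERR=-36514264059/536870912
Target (4,0): original=227, with diffused error = 100387818501/536870912

Answer: 100387818501/536870912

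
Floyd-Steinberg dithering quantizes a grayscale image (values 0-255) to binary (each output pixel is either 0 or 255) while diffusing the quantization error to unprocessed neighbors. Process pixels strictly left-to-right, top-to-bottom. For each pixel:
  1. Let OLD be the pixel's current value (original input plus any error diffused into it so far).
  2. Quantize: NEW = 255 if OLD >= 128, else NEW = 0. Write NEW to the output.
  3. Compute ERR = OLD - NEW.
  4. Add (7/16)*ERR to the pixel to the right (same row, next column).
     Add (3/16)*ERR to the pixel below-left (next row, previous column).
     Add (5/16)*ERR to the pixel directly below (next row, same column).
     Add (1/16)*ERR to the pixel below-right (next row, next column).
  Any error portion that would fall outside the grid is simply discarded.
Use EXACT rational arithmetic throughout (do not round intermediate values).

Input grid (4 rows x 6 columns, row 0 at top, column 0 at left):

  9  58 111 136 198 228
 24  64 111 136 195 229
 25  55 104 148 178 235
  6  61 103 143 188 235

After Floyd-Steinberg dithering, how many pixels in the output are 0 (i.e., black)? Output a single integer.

Answer: 12

Derivation:
(0,0): OLD=9 → NEW=0, ERR=9
(0,1): OLD=991/16 → NEW=0, ERR=991/16
(0,2): OLD=35353/256 → NEW=255, ERR=-29927/256
(0,3): OLD=347567/4096 → NEW=0, ERR=347567/4096
(0,4): OLD=15409097/65536 → NEW=255, ERR=-1302583/65536
(0,5): OLD=229957247/1048576 → NEW=255, ERR=-37429633/1048576
(1,0): OLD=9837/256 → NEW=0, ERR=9837/256
(1,1): OLD=161403/2048 → NEW=0, ERR=161403/2048
(1,2): OLD=8436375/65536 → NEW=255, ERR=-8275305/65536
(1,3): OLD=25228875/262144 → NEW=0, ERR=25228875/262144
(1,4): OLD=3850447233/16777216 → NEW=255, ERR=-427742847/16777216
(1,5): OLD=55149687607/268435456 → NEW=255, ERR=-13301353673/268435456
(2,0): OLD=1696889/32768 → NEW=0, ERR=1696889/32768
(2,1): OLD=84944963/1048576 → NEW=0, ERR=84944963/1048576
(2,2): OLD=2062805641/16777216 → NEW=0, ERR=2062805641/16777216
(2,3): OLD=29419810177/134217728 → NEW=255, ERR=-4805710463/134217728
(2,4): OLD=648935111427/4294967296 → NEW=255, ERR=-446281549053/4294967296
(2,5): OLD=11851495726917/68719476736 → NEW=255, ERR=-5671970840763/68719476736
(3,0): OLD=627000425/16777216 → NEW=0, ERR=627000425/16777216
(3,1): OLD=17308193461/134217728 → NEW=255, ERR=-16917327179/134217728
(3,2): OLD=90868787503/1073741824 → NEW=0, ERR=90868787503/1073741824
(3,3): OLD=10791531146189/68719476736 → NEW=255, ERR=-6731935421491/68719476736
(3,4): OLD=52202838933933/549755813888 → NEW=0, ERR=52202838933933/549755813888
(3,5): OLD=2148498860847107/8796093022208 → NEW=255, ERR=-94504859815933/8796093022208
Output grid:
  Row 0: ..#.##  (3 black, running=3)
  Row 1: ..#.##  (3 black, running=6)
  Row 2: ...###  (3 black, running=9)
  Row 3: .#.#.#  (3 black, running=12)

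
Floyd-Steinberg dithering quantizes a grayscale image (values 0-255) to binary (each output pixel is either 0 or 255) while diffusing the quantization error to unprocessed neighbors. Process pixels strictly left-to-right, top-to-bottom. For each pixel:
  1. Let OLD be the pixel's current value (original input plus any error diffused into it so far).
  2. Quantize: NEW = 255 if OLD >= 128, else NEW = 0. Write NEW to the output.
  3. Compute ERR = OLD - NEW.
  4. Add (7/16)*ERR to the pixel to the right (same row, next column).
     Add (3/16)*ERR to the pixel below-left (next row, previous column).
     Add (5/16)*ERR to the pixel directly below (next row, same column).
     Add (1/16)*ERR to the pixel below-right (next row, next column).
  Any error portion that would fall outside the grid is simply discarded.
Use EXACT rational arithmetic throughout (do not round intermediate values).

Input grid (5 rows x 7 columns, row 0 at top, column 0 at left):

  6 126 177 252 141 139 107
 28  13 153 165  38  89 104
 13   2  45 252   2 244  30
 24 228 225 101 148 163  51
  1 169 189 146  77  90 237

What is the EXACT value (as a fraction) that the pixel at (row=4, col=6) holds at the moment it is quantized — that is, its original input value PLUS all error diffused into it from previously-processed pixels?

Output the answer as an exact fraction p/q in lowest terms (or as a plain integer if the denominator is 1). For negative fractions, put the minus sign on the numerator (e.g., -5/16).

Answer: 2551071339760895961/9007199254740992

Derivation:
(0,0): OLD=6 → NEW=0, ERR=6
(0,1): OLD=1029/8 → NEW=255, ERR=-1011/8
(0,2): OLD=15579/128 → NEW=0, ERR=15579/128
(0,3): OLD=625149/2048 → NEW=255, ERR=102909/2048
(0,4): OLD=5340651/32768 → NEW=255, ERR=-3015189/32768
(0,5): OLD=51769709/524288 → NEW=0, ERR=51769709/524288
(0,6): OLD=1259969019/8388608 → NEW=255, ERR=-879126021/8388608
(1,0): OLD=791/128 → NEW=0, ERR=791/128
(1,1): OLD=-607/1024 → NEW=0, ERR=-607/1024
(1,2): OLD=6301237/32768 → NEW=255, ERR=-2054603/32768
(1,3): OLD=18825169/131072 → NEW=255, ERR=-14598191/131072
(1,4): OLD=-149543533/8388608 → NEW=0, ERR=-149543533/8388608
(1,5): OLD=5815441667/67108864 → NEW=0, ERR=5815441667/67108864
(1,6): OLD=123838723277/1073741824 → NEW=0, ERR=123838723277/1073741824
(2,0): OLD=242811/16384 → NEW=0, ERR=242811/16384
(2,1): OLD=-1610503/524288 → NEW=0, ERR=-1610503/524288
(2,2): OLD=26356523/8388608 → NEW=0, ERR=26356523/8388608
(2,3): OLD=14180666515/67108864 → NEW=255, ERR=-2932093805/67108864
(2,4): OLD=-7193431549/536870912 → NEW=0, ERR=-7193431549/536870912
(2,5): OLD=4908789970177/17179869184 → NEW=255, ERR=527923328257/17179869184
(2,6): OLD=23337651435031/274877906944 → NEW=0, ERR=23337651435031/274877906944
(3,0): OLD=235344843/8388608 → NEW=0, ERR=235344843/8388608
(3,1): OLD=16161802223/67108864 → NEW=255, ERR=-950958097/67108864
(3,2): OLD=113493519421/536870912 → NEW=255, ERR=-23408563139/536870912
(3,3): OLD=141636555611/2147483648 → NEW=0, ERR=141636555611/2147483648
(3,4): OLD=48295782264779/274877906944 → NEW=255, ERR=-21798084005941/274877906944
(3,5): OLD=336429388440465/2199023255552 → NEW=255, ERR=-224321541725295/2199023255552
(3,6): OLD=1225232427871503/35184372088832 → NEW=0, ERR=1225232427871503/35184372088832
(4,0): OLD=7634661253/1073741824 → NEW=0, ERR=7634661253/1073741824
(4,1): OLD=2770436634177/17179869184 → NEW=255, ERR=-1610430007743/17179869184
(4,2): OLD=40089376317807/274877906944 → NEW=255, ERR=-30004489952913/274877906944
(4,3): OLD=222675660098421/2199023255552 → NEW=0, ERR=222675660098421/2199023255552
(4,4): OLD=1434037059530575/17592186044416 → NEW=0, ERR=1434037059530575/17592186044416
(4,5): OLD=53681833834176591/562949953421312 → NEW=0, ERR=53681833834176591/562949953421312
(4,6): OLD=2551071339760895961/9007199254740992 → NEW=255, ERR=254235529801943001/9007199254740992
Target (4,6): original=237, with diffused error = 2551071339760895961/9007199254740992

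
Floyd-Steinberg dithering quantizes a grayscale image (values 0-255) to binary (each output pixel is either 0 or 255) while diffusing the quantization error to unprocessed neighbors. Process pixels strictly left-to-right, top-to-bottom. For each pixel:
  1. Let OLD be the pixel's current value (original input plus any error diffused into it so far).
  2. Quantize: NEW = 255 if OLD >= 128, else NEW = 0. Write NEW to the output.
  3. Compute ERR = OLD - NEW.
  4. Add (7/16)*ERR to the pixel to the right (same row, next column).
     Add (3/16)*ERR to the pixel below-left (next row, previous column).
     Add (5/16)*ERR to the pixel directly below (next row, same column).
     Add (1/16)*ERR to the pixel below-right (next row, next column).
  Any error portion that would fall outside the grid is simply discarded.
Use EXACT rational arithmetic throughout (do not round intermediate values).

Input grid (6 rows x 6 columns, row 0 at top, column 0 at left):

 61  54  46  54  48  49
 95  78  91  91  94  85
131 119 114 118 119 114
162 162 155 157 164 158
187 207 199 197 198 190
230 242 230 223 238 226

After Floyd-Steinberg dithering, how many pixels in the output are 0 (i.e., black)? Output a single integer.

(0,0): OLD=61 → NEW=0, ERR=61
(0,1): OLD=1291/16 → NEW=0, ERR=1291/16
(0,2): OLD=20813/256 → NEW=0, ERR=20813/256
(0,3): OLD=366875/4096 → NEW=0, ERR=366875/4096
(0,4): OLD=5713853/65536 → NEW=0, ERR=5713853/65536
(0,5): OLD=91377195/1048576 → NEW=0, ERR=91377195/1048576
(1,0): OLD=33073/256 → NEW=255, ERR=-32207/256
(1,1): OLD=137687/2048 → NEW=0, ERR=137687/2048
(1,2): OLD=10987555/65536 → NEW=255, ERR=-5724125/65536
(1,3): OLD=26792807/262144 → NEW=0, ERR=26792807/262144
(1,4): OLD=3152416725/16777216 → NEW=255, ERR=-1125773355/16777216
(1,5): OLD=23709522243/268435456 → NEW=0, ERR=23709522243/268435456
(2,0): OLD=3417389/32768 → NEW=0, ERR=3417389/32768
(2,1): OLD=169236543/1048576 → NEW=255, ERR=-98150337/1048576
(2,2): OLD=1159629693/16777216 → NEW=0, ERR=1159629693/16777216
(2,3): OLD=21761896917/134217728 → NEW=255, ERR=-12463623723/134217728
(2,4): OLD=345112908799/4294967296 → NEW=0, ERR=345112908799/4294967296
(2,5): OLD=11858374510057/68719476736 → NEW=255, ERR=-5665092057623/68719476736
(3,0): OLD=2970240221/16777216 → NEW=255, ERR=-1307949859/16777216
(3,1): OLD=15853730073/134217728 → NEW=0, ERR=15853730073/134217728
(3,2): OLD=220133574683/1073741824 → NEW=255, ERR=-53670590437/1073741824
(3,3): OLD=8624205447441/68719476736 → NEW=0, ERR=8624205447441/68719476736
(3,4): OLD=122460863136113/549755813888 → NEW=255, ERR=-17726869405327/549755813888
(3,5): OLD=1083265381692927/8796093022208 → NEW=0, ERR=1083265381692927/8796093022208
(4,0): OLD=396822638035/2147483648 → NEW=255, ERR=-150785692205/2147483648
(4,1): OLD=6835823278007/34359738368 → NEW=255, ERR=-1925910005833/34359738368
(4,2): OLD=208655211045621/1099511627776 → NEW=255, ERR=-71720254037259/1099511627776
(4,3): OLD=3492235407244969/17592186044416 → NEW=255, ERR=-993772034081111/17592186044416
(4,4): OLD=54646730929992249/281474976710656 → NEW=255, ERR=-17129388131225031/281474976710656
(4,5): OLD=900024516217159919/4503599627370496 → NEW=255, ERR=-248393388762316561/4503599627370496
(5,0): OLD=108603251800341/549755813888 → NEW=255, ERR=-31584480741099/549755813888
(5,1): OLD=3214617654919269/17592186044416 → NEW=255, ERR=-1271389786406811/17592186044416
(5,2): OLD=23067256895196327/140737488355328 → NEW=255, ERR=-12820802635412313/140737488355328
(5,3): OLD=675561167854145949/4503599627370496 → NEW=255, ERR=-472856737125330531/4503599627370496
(5,4): OLD=1433721670454977309/9007199254740992 → NEW=255, ERR=-863114139503975651/9007199254740992
(5,5): OLD=23496159220793230913/144115188075855872 → NEW=255, ERR=-13253213738550016447/144115188075855872
Output grid:
  Row 0: ......  (6 black, running=6)
  Row 1: #.#.#.  (3 black, running=9)
  Row 2: .#.#.#  (3 black, running=12)
  Row 3: #.#.#.  (3 black, running=15)
  Row 4: ######  (0 black, running=15)
  Row 5: ######  (0 black, running=15)

Answer: 15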